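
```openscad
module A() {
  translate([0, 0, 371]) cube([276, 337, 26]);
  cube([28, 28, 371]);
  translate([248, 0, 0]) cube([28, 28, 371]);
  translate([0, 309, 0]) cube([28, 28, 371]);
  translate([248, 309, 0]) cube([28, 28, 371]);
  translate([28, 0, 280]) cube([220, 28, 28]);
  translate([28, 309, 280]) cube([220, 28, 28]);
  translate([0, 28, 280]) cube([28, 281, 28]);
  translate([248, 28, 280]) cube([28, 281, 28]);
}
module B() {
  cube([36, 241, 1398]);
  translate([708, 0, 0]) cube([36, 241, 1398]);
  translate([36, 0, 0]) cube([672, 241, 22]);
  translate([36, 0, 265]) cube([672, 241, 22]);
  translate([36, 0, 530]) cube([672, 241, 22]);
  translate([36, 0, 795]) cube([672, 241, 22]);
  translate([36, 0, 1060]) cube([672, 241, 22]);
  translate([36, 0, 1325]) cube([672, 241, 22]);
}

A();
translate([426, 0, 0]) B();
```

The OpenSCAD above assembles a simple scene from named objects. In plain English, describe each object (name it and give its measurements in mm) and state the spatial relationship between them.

A is a four-legged stool. The seat is a 276×337×26 mm slab whose top surface is at z = 397 mm; four square legs, each 28×28 mm in cross-section, run from the floor (z = 0) to the underside of the seat, each flush with a corner of the seat. Four stretchers, 28 mm wide and 28 mm tall, connect adjacent legs with their undersides at z = 280 mm, each running between the inner faces of the legs it joins and aligned with the legs' outer faces on the other axis.

B is a bookshelf 744 mm wide overall, 241 mm deep and 1398 mm tall. The two sides are 36 mm thick vertical panels. 6 horizontal shelves of 22 mm thickness span between the inner faces of the sides; the lowest shelf sits on the floor and shelves are stacked with a clear vertical gap of 243 mm between each pair.

The bookshelf is on the floor beside the stool on its +x side.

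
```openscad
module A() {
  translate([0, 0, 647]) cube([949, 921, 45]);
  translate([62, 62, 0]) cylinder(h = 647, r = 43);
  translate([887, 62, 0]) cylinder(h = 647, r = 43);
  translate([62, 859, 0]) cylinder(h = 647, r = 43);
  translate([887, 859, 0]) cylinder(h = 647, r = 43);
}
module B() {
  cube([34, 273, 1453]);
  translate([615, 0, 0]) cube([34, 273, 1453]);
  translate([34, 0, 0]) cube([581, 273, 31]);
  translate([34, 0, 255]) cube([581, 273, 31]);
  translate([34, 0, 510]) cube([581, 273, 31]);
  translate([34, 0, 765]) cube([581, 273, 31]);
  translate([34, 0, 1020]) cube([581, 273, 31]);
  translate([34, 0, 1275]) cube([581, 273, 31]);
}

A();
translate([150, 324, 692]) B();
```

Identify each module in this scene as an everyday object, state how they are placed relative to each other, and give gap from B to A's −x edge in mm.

A is a table. B is a bookshelf. The bookshelf is on top of the table, centred. The gap from the bookshelf to the table's −x edge is 150 mm.

The bookshelf's min-x is at 150; the table's min-x is 0; gap = 150 mm.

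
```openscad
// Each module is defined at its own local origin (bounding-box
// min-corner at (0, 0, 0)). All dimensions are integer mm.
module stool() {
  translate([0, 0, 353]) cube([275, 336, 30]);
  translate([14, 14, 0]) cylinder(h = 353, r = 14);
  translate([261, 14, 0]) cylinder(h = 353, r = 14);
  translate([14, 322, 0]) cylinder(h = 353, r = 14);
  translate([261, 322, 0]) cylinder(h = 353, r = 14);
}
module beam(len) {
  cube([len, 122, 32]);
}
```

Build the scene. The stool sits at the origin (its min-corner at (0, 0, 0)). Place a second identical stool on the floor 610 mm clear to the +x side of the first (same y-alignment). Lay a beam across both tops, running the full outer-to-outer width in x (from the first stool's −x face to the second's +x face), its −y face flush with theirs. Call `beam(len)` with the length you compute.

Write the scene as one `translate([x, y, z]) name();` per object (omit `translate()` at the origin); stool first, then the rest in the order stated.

stool();
translate([885, 0, 0]) stool();
translate([0, 0, 383]) beam(1160);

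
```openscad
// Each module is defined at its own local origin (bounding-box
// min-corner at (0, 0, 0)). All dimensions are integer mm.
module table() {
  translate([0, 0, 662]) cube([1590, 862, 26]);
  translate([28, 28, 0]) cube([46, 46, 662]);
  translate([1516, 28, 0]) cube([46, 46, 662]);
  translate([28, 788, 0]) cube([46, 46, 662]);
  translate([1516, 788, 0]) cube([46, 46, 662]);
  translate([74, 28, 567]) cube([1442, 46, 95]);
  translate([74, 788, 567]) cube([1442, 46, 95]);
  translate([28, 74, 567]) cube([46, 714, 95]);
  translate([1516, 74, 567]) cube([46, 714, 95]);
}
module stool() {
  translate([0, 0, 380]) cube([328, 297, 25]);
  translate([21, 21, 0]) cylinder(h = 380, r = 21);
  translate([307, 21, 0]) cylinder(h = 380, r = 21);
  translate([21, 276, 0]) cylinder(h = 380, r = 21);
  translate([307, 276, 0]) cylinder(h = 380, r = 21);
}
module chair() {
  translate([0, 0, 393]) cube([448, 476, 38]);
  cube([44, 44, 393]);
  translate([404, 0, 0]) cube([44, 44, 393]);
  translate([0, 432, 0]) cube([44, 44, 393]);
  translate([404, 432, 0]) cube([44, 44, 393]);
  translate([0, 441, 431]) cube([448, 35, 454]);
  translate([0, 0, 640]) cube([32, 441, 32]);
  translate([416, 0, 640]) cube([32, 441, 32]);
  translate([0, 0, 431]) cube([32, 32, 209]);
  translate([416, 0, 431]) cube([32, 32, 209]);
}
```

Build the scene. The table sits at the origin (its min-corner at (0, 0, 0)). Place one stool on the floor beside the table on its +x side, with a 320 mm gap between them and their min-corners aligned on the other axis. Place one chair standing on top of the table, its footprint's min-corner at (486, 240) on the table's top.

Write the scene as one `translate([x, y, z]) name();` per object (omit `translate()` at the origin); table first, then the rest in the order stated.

table();
translate([1910, 0, 0]) stool();
translate([486, 240, 688]) chair();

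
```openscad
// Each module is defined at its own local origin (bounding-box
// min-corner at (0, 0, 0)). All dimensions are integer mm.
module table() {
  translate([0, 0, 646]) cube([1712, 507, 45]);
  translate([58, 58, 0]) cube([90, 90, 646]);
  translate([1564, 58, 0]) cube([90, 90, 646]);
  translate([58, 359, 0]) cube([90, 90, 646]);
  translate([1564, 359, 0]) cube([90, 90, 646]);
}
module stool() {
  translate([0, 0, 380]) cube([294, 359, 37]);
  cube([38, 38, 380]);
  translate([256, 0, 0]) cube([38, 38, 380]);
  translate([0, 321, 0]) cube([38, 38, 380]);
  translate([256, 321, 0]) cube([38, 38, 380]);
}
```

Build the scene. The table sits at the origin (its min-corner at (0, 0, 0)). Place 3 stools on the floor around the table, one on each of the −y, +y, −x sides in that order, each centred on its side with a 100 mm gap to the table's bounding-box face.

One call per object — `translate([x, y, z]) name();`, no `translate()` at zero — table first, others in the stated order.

table();
translate([709, -459, 0]) stool();
translate([709, 607, 0]) stool();
translate([-394, 74, 0]) stool();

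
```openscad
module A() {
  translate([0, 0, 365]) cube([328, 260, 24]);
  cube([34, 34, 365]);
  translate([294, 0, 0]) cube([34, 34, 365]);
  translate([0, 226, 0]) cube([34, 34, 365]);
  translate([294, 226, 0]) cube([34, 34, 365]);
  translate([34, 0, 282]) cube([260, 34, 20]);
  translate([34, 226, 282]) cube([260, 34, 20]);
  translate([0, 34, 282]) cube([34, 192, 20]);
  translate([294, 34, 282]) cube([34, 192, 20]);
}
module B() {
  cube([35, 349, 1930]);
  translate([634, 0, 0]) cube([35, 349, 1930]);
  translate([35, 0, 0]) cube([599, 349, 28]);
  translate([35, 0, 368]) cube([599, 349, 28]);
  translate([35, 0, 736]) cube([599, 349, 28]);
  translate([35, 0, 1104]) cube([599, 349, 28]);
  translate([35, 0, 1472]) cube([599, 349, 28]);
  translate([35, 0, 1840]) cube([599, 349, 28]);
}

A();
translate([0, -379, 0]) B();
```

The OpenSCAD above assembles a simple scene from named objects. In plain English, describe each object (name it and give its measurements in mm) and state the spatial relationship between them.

A is a four-legged stool. The seat is a 328×260×24 mm slab whose top surface is at z = 389 mm; four square legs, each 34×34 mm in cross-section, run from the floor (z = 0) to the underside of the seat, each flush with a corner of the seat. Four stretchers, 34 mm wide and 20 mm tall, connect adjacent legs with their undersides at z = 282 mm, each running between the inner faces of the legs it joins and aligned with the legs' outer faces on the other axis.

B is an open bookshelf. Two side panels, each 35 mm thick, 349 mm deep and 1930 mm tall, stand 669 mm apart (outside-to-outside). Between them sit 6 shelves, each 28 mm thick and 349 mm deep, spanning the full gap between the sides. The bottom shelf rests on the floor (its underside at z = 0) and the clear gap between one shelf's top and the next shelf's underside is 340 mm.

The bookshelf is on the floor beside the stool on its −y side.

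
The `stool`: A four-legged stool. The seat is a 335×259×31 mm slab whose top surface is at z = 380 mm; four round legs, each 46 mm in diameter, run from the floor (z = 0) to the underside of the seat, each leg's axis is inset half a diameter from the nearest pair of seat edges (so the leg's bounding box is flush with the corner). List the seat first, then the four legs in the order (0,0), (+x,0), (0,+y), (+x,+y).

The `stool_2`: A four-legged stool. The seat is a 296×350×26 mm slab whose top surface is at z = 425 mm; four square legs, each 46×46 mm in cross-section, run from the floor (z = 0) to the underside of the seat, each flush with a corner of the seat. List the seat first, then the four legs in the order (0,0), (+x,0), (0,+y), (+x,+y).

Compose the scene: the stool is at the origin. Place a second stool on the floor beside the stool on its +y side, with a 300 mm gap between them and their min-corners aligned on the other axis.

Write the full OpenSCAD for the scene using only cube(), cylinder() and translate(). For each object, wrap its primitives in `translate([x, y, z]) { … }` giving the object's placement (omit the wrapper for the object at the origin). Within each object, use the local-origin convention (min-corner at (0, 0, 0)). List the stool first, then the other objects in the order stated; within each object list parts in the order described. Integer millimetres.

translate([0, 0, 349]) cube([335, 259, 31]);
translate([23, 23, 0]) cylinder(h = 349, r = 23);
translate([312, 23, 0]) cylinder(h = 349, r = 23);
translate([23, 236, 0]) cylinder(h = 349, r = 23);
translate([312, 236, 0]) cylinder(h = 349, r = 23);
translate([0, 559, 0]) {
  translate([0, 0, 399]) cube([296, 350, 26]);
  cube([46, 46, 399]);
  translate([250, 0, 0]) cube([46, 46, 399]);
  translate([0, 304, 0]) cube([46, 46, 399]);
  translate([250, 304, 0]) cube([46, 46, 399]);
}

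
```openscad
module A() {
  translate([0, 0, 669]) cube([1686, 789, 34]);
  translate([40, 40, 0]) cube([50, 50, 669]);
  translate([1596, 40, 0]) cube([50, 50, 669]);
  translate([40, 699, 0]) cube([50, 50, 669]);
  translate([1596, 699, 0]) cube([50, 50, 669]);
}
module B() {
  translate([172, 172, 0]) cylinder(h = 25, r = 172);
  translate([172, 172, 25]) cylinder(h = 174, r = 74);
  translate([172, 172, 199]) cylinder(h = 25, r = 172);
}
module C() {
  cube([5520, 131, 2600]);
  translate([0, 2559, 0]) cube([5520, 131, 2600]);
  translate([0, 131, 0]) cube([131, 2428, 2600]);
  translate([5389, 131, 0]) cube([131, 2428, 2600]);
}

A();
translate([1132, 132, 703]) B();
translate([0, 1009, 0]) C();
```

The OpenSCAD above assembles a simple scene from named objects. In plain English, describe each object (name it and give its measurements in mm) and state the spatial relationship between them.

A is a table with a 1686×789 mm rectangular top, 34 mm thick, top surface at z = 703 mm, supported by four 50×50 mm square legs, each inset 40 mm from the nearest pair of top edges, running from the floor.

B is a spool: two coaxial disc flanges of radius 172 mm and thickness 25 mm, joined by a core cylinder of radius 74 mm and height 174 mm. The lower flange rests on z = 0 and the three cylinders share a vertical axis.

C is the wall frame of a small rectangular building: four walls, each 2600 mm tall and 131 mm thick, enclosing a footprint 5520 mm (x) by 2690 mm (y) outside-to-outside, with no floor or roof. The front and back walls (the −y and +y sides) span the full width; the two side walls fit between them.

The spool is on top of the table. The house frame is on the floor beside the table on its +y side.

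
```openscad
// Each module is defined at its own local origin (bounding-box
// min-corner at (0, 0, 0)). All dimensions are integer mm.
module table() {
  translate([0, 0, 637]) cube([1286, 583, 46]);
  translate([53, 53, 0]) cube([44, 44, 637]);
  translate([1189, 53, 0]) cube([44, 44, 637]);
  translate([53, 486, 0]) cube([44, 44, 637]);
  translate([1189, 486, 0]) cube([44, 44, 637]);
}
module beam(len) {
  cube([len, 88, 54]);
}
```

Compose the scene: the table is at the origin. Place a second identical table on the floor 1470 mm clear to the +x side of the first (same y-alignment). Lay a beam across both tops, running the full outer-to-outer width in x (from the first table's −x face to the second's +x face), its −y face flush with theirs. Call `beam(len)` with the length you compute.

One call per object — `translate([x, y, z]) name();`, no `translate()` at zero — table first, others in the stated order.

table();
translate([2756, 0, 0]) table();
translate([0, 0, 683]) beam(4042);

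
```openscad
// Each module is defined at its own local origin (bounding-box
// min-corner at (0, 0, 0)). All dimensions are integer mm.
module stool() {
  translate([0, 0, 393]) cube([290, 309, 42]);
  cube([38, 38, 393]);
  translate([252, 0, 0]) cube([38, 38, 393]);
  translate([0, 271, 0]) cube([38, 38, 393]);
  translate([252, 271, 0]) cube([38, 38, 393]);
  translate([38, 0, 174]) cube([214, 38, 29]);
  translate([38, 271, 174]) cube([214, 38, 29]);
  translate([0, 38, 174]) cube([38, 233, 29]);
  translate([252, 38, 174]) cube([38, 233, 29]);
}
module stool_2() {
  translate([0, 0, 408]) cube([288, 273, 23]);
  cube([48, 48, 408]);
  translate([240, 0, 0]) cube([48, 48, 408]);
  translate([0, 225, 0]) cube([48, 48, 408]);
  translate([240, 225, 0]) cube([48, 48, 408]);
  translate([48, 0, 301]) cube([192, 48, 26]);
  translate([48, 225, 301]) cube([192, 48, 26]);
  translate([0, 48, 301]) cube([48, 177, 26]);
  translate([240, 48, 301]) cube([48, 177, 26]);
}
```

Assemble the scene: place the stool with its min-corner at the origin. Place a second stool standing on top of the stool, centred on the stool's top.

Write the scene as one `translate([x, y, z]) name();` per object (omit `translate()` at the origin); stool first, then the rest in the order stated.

stool();
translate([1, 18, 435]) stool_2();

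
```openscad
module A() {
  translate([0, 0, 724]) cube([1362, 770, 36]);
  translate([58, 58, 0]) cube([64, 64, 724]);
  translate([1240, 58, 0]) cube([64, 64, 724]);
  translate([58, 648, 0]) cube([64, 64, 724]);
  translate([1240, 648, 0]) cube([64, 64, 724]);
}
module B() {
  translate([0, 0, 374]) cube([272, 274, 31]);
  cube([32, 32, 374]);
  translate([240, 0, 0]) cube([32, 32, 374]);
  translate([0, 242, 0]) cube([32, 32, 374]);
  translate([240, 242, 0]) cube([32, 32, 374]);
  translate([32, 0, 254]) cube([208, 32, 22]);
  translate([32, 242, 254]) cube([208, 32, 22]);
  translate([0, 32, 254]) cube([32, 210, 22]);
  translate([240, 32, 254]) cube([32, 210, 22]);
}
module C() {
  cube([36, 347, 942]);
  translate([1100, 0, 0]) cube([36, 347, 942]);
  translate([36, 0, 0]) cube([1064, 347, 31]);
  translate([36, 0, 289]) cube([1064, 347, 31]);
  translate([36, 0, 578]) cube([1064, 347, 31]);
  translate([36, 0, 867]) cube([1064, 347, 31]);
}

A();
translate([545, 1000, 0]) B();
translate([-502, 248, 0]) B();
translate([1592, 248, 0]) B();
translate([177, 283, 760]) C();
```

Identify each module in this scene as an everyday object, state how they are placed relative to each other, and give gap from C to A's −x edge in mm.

The bookshelf's min-x is at 177; the table's min-x is 0; gap = 177 mm.

A is a table. B is a stool. C is a bookshelf. Three stools sit around the table at the +y, −x, +x sides. The bookshelf is on top of the table. The gap from the bookshelf to the table's −x edge is 177 mm.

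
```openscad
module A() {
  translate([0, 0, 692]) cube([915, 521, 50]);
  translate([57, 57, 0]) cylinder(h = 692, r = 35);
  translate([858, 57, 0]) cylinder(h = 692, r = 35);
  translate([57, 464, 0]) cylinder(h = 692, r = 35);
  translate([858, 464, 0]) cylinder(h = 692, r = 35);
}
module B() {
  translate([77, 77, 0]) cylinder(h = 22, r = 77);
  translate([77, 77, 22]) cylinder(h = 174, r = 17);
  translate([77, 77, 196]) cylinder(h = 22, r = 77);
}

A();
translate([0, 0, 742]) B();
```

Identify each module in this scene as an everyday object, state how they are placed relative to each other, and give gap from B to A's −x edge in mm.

The spool's min-x is at 0; the table's min-x is 0; gap = 0 mm.

A is a table. B is a spool. The spool is on top of the table. The gap from the spool to the table's −x edge is 0 mm.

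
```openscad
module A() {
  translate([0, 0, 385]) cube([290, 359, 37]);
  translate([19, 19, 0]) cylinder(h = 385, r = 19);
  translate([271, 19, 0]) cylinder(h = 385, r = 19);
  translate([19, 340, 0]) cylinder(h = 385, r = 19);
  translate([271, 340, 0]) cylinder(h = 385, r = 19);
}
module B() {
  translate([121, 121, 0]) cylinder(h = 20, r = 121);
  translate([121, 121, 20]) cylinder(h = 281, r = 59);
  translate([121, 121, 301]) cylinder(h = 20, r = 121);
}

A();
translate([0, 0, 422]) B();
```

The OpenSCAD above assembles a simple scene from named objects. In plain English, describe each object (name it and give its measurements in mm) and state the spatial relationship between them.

A is a four-legged stool. The seat is 290×359 mm, 37 mm thick, top at z = 422 mm. It stands on four round legs, each 38 mm in diameter, from z = 0 to the seat underside, each leg's axis is inset half a diameter from the nearest pair of seat edges (so the leg's bounding box is flush with the corner).

B is a spool: two coaxial disc flanges of radius 121 mm and thickness 20 mm, joined by a core cylinder of radius 59 mm and height 281 mm. The lower flange rests on z = 0 and the three cylinders share a vertical axis.

The spool is on top of the stool.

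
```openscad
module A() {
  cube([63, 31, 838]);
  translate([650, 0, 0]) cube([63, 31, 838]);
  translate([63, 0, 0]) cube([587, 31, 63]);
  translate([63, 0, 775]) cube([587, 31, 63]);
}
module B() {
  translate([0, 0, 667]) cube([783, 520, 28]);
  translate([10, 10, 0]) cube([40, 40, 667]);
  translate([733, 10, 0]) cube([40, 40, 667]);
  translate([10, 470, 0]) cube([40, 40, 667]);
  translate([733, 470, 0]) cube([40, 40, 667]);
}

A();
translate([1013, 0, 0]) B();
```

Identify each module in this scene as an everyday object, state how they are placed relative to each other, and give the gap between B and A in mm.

A is a picture frame. B is a table. The table is on the floor beside the picture frame on its +x side. The gap between the table and the picture frame is 300 mm.

The table's nearest face is 300 mm from the picture frame's +x face.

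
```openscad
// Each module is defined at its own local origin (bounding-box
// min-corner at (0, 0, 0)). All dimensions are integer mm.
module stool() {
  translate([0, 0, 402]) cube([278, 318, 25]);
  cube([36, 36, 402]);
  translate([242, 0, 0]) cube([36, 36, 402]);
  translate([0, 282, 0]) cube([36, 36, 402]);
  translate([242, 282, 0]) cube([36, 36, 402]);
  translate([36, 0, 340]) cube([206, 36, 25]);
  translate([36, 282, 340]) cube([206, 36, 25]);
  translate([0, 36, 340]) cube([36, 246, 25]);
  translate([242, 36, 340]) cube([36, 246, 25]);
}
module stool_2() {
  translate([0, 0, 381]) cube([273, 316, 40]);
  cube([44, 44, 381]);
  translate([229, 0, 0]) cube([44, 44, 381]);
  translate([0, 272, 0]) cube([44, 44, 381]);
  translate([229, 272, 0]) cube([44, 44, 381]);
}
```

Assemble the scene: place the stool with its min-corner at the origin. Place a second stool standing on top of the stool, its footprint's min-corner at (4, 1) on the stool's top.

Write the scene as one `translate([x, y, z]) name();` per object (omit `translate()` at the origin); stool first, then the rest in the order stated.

stool();
translate([4, 1, 427]) stool_2();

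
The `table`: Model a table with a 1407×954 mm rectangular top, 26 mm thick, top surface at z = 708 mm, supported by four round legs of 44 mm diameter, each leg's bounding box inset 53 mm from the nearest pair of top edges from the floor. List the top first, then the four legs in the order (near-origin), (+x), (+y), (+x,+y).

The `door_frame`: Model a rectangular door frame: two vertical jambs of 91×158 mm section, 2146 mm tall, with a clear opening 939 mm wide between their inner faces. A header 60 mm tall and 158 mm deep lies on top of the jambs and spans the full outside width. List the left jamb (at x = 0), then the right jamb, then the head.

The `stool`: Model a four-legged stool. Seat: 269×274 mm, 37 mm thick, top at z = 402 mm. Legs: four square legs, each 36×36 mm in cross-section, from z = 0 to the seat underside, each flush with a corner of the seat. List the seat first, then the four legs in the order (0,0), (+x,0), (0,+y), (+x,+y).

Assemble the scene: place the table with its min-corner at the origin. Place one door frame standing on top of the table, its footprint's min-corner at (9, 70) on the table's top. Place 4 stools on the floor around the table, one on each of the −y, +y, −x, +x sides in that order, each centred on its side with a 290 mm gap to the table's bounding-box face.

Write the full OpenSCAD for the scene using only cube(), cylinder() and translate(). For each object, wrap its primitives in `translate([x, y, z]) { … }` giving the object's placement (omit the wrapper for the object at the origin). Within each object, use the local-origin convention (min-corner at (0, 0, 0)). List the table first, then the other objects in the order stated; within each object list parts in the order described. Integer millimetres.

translate([0, 0, 682]) cube([1407, 954, 26]);
translate([75, 75, 0]) cylinder(h = 682, r = 22);
translate([1332, 75, 0]) cylinder(h = 682, r = 22);
translate([75, 879, 0]) cylinder(h = 682, r = 22);
translate([1332, 879, 0]) cylinder(h = 682, r = 22);
translate([9, 70, 708]) {
  cube([91, 158, 2146]);
  translate([1030, 0, 0]) cube([91, 158, 2146]);
  translate([0, 0, 2146]) cube([1121, 158, 60]);
}
translate([569, -564, 0]) {
  translate([0, 0, 365]) cube([269, 274, 37]);
  cube([36, 36, 365]);
  translate([233, 0, 0]) cube([36, 36, 365]);
  translate([0, 238, 0]) cube([36, 36, 365]);
  translate([233, 238, 0]) cube([36, 36, 365]);
}
translate([569, 1244, 0]) {
  translate([0, 0, 365]) cube([269, 274, 37]);
  cube([36, 36, 365]);
  translate([233, 0, 0]) cube([36, 36, 365]);
  translate([0, 238, 0]) cube([36, 36, 365]);
  translate([233, 238, 0]) cube([36, 36, 365]);
}
translate([-559, 340, 0]) {
  translate([0, 0, 365]) cube([269, 274, 37]);
  cube([36, 36, 365]);
  translate([233, 0, 0]) cube([36, 36, 365]);
  translate([0, 238, 0]) cube([36, 36, 365]);
  translate([233, 238, 0]) cube([36, 36, 365]);
}
translate([1697, 340, 0]) {
  translate([0, 0, 365]) cube([269, 274, 37]);
  cube([36, 36, 365]);
  translate([233, 0, 0]) cube([36, 36, 365]);
  translate([0, 238, 0]) cube([36, 36, 365]);
  translate([233, 238, 0]) cube([36, 36, 365]);
}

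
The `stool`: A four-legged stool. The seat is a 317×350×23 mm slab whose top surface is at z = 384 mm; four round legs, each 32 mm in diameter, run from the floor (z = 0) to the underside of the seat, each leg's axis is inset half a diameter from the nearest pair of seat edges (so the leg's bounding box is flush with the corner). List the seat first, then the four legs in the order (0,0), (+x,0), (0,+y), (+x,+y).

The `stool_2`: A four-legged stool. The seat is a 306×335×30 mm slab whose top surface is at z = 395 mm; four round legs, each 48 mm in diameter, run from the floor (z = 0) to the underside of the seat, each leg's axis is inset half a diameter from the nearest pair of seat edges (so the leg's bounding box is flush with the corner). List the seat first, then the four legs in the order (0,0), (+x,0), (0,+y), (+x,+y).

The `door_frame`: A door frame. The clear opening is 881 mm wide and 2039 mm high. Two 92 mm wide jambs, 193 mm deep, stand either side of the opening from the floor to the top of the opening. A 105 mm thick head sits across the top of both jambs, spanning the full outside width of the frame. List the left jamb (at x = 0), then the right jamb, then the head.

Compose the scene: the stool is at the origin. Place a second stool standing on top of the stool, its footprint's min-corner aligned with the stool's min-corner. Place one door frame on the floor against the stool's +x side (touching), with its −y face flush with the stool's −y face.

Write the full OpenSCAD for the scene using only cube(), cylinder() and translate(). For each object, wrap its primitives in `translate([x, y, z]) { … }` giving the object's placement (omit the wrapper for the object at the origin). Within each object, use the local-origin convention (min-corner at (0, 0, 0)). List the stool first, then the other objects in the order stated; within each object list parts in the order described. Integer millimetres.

translate([0, 0, 361]) cube([317, 350, 23]);
translate([16, 16, 0]) cylinder(h = 361, r = 16);
translate([301, 16, 0]) cylinder(h = 361, r = 16);
translate([16, 334, 0]) cylinder(h = 361, r = 16);
translate([301, 334, 0]) cylinder(h = 361, r = 16);
translate([0, 0, 384]) {
  translate([0, 0, 365]) cube([306, 335, 30]);
  translate([24, 24, 0]) cylinder(h = 365, r = 24);
  translate([282, 24, 0]) cylinder(h = 365, r = 24);
  translate([24, 311, 0]) cylinder(h = 365, r = 24);
  translate([282, 311, 0]) cylinder(h = 365, r = 24);
}
translate([317, 0, 0]) {
  cube([92, 193, 2039]);
  translate([973, 0, 0]) cube([92, 193, 2039]);
  translate([0, 0, 2039]) cube([1065, 193, 105]);
}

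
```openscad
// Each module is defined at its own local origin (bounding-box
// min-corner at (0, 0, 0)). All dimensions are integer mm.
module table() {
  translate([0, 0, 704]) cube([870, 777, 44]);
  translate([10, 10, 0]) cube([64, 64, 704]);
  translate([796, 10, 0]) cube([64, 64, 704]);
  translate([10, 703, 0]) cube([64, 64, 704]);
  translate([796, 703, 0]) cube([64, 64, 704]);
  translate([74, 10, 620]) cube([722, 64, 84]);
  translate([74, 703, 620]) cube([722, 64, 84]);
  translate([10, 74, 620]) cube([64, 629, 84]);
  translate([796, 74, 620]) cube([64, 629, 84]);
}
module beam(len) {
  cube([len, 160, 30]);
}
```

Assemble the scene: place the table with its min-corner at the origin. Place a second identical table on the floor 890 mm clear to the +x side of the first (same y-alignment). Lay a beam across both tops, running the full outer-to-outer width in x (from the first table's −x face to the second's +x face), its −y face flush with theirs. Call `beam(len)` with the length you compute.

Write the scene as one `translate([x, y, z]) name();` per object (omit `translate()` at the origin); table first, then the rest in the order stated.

table();
translate([1760, 0, 0]) table();
translate([0, 0, 748]) beam(2630);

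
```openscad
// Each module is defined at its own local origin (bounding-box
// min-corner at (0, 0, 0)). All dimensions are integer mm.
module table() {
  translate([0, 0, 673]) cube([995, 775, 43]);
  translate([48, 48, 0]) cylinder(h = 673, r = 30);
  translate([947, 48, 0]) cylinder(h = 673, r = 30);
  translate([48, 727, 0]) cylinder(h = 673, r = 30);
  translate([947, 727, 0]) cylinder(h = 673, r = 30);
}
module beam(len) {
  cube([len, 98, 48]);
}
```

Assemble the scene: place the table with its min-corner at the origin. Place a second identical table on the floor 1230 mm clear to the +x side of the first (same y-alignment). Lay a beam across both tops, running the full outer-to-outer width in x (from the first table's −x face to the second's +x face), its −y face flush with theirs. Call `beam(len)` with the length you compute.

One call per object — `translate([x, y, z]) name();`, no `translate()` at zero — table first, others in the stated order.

table();
translate([2225, 0, 0]) table();
translate([0, 0, 716]) beam(3220);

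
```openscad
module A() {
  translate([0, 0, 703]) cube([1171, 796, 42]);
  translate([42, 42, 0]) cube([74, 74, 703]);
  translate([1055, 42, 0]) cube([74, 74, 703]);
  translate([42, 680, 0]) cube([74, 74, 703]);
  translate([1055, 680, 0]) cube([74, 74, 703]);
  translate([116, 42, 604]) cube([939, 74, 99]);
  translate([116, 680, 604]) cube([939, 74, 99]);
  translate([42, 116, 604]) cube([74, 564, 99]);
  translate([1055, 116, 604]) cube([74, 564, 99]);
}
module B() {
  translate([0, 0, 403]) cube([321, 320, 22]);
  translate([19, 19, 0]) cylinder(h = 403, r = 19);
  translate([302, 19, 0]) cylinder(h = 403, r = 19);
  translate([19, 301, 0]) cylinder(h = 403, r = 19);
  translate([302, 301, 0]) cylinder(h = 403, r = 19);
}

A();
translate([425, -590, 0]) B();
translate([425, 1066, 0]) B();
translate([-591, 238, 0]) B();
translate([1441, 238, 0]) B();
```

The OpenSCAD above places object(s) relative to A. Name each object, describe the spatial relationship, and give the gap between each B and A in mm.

Each stool's nearest face is 270 mm from the table's bounding box.

A is a table. B is a stool. Four stools sit around the table at the −y, +y, −x, +x sides. The gap between each stool and the table is 270 mm.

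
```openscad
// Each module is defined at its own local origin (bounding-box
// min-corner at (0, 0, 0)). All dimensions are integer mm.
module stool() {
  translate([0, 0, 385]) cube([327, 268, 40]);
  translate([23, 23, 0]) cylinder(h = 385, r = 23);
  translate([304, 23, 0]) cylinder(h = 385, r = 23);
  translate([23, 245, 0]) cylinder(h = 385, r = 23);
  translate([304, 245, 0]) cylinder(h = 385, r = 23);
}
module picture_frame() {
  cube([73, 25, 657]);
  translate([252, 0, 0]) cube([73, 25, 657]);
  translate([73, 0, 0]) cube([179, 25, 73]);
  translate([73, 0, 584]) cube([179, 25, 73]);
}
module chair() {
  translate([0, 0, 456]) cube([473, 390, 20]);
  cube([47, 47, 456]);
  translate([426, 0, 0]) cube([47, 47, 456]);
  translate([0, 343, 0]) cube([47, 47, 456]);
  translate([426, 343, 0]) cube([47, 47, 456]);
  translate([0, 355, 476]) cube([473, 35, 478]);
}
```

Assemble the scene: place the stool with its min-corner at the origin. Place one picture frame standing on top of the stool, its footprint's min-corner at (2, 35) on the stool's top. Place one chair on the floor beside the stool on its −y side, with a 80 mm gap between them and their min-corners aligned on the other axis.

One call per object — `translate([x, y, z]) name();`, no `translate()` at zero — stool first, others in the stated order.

stool();
translate([2, 35, 425]) picture_frame();
translate([0, -470, 0]) chair();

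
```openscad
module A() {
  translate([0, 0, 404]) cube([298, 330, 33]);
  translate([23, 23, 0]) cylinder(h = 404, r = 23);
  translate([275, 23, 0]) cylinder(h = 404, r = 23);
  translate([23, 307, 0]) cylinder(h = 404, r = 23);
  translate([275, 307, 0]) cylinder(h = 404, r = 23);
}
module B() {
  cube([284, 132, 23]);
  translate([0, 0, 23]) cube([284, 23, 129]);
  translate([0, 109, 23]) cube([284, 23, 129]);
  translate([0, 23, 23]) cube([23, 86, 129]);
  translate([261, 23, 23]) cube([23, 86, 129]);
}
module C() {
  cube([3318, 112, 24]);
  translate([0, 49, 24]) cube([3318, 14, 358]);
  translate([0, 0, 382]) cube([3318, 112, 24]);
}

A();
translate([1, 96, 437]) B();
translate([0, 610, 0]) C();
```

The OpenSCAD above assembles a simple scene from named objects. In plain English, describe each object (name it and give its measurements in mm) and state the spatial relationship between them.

A is a four-legged stool. The seat is 298×330 mm, 33 mm thick, top at z = 437 mm. It stands on four round legs, each 46 mm in diameter, from z = 0 to the seat underside, each leg's axis is inset half a diameter from the nearest pair of seat edges (so the leg's bounding box is flush with the corner).

B is an open-topped rectangular box: outside dimensions 284×132×152 mm, with a uniform wall and base thickness of 23 mm. The base is a full 284×132 slab on the floor; four walls sit on top of the base. The front and back walls (the −y and +y sides) span the full width; the two side walls fit between them.

C is an I-beam lying along x, 3318 mm long. Overall section height 406 mm. Two flanges 112 mm wide (y) and 24 mm thick, one on the floor and one at the top; a web 14 mm thick runs between them, centred on the flange width.

The open box is on top of the stool. The I-beam is on the floor beside the stool on its +y side.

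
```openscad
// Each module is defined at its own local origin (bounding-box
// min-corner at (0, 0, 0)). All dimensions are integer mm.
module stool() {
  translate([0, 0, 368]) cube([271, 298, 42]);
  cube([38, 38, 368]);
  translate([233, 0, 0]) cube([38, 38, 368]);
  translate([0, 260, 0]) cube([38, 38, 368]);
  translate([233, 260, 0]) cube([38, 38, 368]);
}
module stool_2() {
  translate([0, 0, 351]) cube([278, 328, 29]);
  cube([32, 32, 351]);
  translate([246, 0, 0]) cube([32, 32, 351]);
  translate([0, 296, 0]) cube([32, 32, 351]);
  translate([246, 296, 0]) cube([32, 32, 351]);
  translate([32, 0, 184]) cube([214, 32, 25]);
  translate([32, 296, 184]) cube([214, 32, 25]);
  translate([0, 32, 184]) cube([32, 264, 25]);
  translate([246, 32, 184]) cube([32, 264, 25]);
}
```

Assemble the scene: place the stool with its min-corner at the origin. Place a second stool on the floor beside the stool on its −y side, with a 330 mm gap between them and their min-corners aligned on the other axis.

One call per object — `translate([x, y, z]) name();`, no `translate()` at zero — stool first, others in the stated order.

stool();
translate([0, -658, 0]) stool_2();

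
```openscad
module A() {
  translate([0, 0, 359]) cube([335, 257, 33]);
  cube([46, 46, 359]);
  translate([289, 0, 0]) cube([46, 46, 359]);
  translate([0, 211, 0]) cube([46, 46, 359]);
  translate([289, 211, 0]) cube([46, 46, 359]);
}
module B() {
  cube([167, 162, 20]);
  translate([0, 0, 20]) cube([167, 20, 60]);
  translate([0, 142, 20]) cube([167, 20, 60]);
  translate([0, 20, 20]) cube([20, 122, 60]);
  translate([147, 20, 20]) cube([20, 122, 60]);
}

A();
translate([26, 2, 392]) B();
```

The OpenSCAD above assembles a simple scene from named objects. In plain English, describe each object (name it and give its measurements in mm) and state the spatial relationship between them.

A is a four-legged stool. The seat is 335×257 mm, 33 mm thick, top at z = 392 mm. It stands on four square legs, each 46×46 mm in cross-section, from z = 0 to the seat underside, each flush with a corner of the seat.

B is an open storage box with external size 167×162×80 mm and wall thickness 20 mm (the base is also 20 mm thick). The base covers the whole footprint; the four walls stand on the base, with the y-facing walls full-width and the x-facing walls fitting between their inner faces.

The open box is on top of the stool.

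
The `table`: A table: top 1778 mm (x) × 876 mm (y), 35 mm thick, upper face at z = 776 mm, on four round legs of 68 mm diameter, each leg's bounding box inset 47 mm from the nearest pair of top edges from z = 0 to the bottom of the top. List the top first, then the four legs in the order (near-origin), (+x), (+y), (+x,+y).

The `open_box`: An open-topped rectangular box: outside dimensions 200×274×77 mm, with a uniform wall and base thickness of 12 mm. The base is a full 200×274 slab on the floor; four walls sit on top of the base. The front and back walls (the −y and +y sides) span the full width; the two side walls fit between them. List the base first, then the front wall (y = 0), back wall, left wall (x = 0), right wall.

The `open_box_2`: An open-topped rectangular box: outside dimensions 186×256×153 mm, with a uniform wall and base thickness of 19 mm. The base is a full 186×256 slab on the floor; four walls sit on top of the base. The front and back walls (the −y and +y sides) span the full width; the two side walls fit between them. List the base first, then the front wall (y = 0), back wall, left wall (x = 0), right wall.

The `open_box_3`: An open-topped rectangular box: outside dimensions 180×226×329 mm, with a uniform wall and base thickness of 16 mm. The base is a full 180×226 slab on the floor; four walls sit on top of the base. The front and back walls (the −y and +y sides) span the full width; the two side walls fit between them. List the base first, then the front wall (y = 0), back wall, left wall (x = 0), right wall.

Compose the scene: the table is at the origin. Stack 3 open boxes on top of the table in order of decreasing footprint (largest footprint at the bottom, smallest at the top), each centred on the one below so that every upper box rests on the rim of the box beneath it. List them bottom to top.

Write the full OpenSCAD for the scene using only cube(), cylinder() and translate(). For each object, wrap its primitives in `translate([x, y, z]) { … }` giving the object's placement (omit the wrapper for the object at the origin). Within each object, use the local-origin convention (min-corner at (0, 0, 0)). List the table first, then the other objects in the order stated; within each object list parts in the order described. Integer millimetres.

translate([0, 0, 741]) cube([1778, 876, 35]);
translate([81, 81, 0]) cylinder(h = 741, r = 34);
translate([1697, 81, 0]) cylinder(h = 741, r = 34);
translate([81, 795, 0]) cylinder(h = 741, r = 34);
translate([1697, 795, 0]) cylinder(h = 741, r = 34);
translate([789, 301, 776]) {
  cube([200, 274, 12]);
  translate([0, 0, 12]) cube([200, 12, 65]);
  translate([0, 262, 12]) cube([200, 12, 65]);
  translate([0, 12, 12]) cube([12, 250, 65]);
  translate([188, 12, 12]) cube([12, 250, 65]);
}
translate([796, 310, 853]) {
  cube([186, 256, 19]);
  translate([0, 0, 19]) cube([186, 19, 134]);
  translate([0, 237, 19]) cube([186, 19, 134]);
  translate([0, 19, 19]) cube([19, 218, 134]);
  translate([167, 19, 19]) cube([19, 218, 134]);
}
translate([799, 325, 1006]) {
  cube([180, 226, 16]);
  translate([0, 0, 16]) cube([180, 16, 313]);
  translate([0, 210, 16]) cube([180, 16, 313]);
  translate([0, 16, 16]) cube([16, 194, 313]);
  translate([164, 16, 16]) cube([16, 194, 313]);
}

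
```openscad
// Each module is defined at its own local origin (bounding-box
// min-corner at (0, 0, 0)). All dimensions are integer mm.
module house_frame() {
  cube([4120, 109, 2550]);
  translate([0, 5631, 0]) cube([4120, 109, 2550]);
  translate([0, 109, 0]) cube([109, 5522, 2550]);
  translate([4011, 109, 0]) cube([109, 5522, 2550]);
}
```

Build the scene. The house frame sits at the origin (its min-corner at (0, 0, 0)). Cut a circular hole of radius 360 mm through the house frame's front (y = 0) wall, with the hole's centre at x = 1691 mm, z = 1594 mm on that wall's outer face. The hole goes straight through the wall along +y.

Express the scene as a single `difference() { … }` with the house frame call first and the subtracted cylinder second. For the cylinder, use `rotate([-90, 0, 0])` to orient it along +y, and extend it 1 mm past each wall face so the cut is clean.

difference() {
  house_frame();
  translate([1691, -1, 1594]) rotate([-90, 0, 0]) cylinder(h = 111, r = 360);
}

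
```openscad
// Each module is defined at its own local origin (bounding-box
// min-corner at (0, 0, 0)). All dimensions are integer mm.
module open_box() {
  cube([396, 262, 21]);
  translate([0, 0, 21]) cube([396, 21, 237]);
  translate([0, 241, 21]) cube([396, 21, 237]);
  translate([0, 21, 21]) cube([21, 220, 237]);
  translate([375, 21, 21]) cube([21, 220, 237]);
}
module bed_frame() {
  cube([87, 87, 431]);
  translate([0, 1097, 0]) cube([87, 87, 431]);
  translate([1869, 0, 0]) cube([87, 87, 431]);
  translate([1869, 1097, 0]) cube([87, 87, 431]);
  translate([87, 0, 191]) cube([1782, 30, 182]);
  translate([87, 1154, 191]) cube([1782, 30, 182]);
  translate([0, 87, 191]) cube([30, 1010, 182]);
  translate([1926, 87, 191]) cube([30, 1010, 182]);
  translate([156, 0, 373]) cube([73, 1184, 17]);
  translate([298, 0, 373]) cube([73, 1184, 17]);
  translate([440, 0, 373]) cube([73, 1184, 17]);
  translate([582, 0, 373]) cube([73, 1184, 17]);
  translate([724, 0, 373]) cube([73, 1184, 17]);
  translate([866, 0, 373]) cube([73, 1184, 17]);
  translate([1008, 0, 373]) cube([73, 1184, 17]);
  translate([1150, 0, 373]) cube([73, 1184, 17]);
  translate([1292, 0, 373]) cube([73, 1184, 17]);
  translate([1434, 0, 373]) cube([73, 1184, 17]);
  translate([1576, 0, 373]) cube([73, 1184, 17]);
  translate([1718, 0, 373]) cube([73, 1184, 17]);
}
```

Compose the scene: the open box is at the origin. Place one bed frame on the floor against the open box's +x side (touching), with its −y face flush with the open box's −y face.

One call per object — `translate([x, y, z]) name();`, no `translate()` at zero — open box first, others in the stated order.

open_box();
translate([396, 0, 0]) bed_frame();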